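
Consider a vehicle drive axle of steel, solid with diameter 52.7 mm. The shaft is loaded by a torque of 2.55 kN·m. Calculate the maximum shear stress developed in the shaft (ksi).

J = πd⁴/32 = π(0.0527)⁴/32 = 7.573×10^-7 m⁴.
τ_max = T·r/J = 2550 × 0.0264 / 7.573×10^-7 = 8.873×10^7 Pa.

12.9 ksi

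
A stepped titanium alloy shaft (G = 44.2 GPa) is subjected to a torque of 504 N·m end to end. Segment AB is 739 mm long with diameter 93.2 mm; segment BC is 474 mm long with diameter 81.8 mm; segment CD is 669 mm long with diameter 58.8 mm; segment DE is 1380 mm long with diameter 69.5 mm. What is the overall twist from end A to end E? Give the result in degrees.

0.902°

J_AB = π(0.0932)⁴/32 = 7.41×10^-6 m⁴; J_BC = π(0.0818)⁴/32 = 4.40×10^-6 m⁴; J_CD = π(0.0588)⁴/32 = 1.17×10^-6 m⁴; J_DE = π(0.0695)⁴/32 = 2.29×10^-6 m⁴.
θ = (T/G)·Σ L_i/J_i = (504.0/44.2×10⁹)·(0.739/7.41×10^-6 + 0.474/4.40×10^-6 + 0.669/1.17×10^-6 + 1.38/2.29×10^-6) = 0.01574 rad.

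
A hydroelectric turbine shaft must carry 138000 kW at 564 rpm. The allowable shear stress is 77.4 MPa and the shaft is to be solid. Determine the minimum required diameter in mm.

ω = 2π·564/60 = 59.06 rad/s, so T = P/ω = 138000×10³ / 59.06 = 2.337e6 N·m.
For a solid shaft τ_max = 16T/(πd³), so d = (16T/(π τ_allow))^(1/3) = (16·2.337e6/(π·7.74×10^7))^(1/3) = 0.5357 m.

536 mm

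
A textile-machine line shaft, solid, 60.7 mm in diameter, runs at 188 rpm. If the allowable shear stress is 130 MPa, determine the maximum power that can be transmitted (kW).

112 kW

J = πd⁴/32 = π(0.0607)⁴/32 = 1.333×10^-6 m⁴.
T_max = τ_allow·J/r = 1.30×10^8 × 1.333×10^-6 / 0.0304 = 5709 N·m.
ω = 2π·188/60 = 19.69 rad/s, so P_max = T_max·ω = 1.124×10^5 W.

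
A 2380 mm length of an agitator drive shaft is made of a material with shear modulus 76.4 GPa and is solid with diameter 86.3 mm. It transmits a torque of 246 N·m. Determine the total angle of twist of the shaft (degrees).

0.0806°

J = πd⁴/32 = π(0.0863)⁴/32 = 5.446×10^-6 m⁴.
θ = T·L/(G·J) = 246.0 × 2.38 / (76.4×10⁹ × 5.446×10^-6) = 1.407×10^-3 rad.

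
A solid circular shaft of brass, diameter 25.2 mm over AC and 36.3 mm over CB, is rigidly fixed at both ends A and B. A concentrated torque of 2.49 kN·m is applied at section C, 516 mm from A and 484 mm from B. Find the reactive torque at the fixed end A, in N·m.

445 N·m

Compatibility: T_A·a/J_AC = T_B·b/J_CB with T_A + T_B = T₀.
J_AC = 3.96×10^-8 m⁴, J_CB = 1.70×10^-7 m⁴, so T_A = T₀·(J_AC/a)/((J_AC/a)+(J_CB/b)) = 445.4 N·m, T_B = 2045 N·m.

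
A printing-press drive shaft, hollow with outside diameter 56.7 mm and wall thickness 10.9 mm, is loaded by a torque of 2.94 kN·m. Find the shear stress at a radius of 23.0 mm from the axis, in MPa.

J = π(d_o⁴ − d_i⁴)/32 = π(0.0567⁴ − 0.0349⁴)/32 = 8.690×10^-7 m⁴.
Shear stress varies linearly with radius: τ = T·r/J = 2940 × 0.0230 / 8.690×10^-7 = 7.781×10^7 Pa.

77.8 MPa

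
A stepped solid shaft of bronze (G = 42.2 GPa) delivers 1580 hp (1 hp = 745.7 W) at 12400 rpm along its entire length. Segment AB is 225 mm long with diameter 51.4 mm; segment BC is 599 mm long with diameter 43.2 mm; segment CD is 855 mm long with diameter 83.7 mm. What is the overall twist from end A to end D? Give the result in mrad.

48.5 mrad

ω = 2π·12400/60 = 1299 rad/s, so T = P/ω = 1580×745.7 / 1299 = 907.3 N·m.
J_AB = π(0.0514)⁴/32 = 6.85×10^-7 m⁴; J_BC = π(0.0432)⁴/32 = 3.42×10^-7 m⁴; J_CD = π(0.0837)⁴/32 = 4.82×10^-6 m⁴.
θ = (T/G)·Σ L_i/J_i = (907.3/42.2×10⁹)·(0.225/6.85×10^-7 + 0.599/3.42×10^-7 + 0.855/4.82×10^-6) = 0.04854 rad.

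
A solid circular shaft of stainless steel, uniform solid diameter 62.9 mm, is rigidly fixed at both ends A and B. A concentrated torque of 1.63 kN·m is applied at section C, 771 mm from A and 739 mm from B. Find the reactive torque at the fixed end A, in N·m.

798 N·m

With uniform GJ and both ends fixed, compatibility θ_AC = θ_CB gives T_A·a = T_B·b, together with T_A + T_B = T₀.
T_A = T₀·b/(a+b) = 1630·739/1510 = 797.7 N·m; T_B = 832.3 N·m.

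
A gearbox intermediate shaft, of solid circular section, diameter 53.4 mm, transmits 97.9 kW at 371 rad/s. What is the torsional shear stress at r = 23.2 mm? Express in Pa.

ω = 371 rad/s, so T = P/ω = 97.9×10³ / 371.0 = 263.9 N·m.
J = πd⁴/32 = π(0.0534)⁴/32 = 7.983×10^-7 m⁴.
Shear stress varies linearly with radius: τ = T·r/J = 263.9 × 0.0232 / 7.983×10^-7 = 7.669×10^6 Pa.

7.67e6 Pa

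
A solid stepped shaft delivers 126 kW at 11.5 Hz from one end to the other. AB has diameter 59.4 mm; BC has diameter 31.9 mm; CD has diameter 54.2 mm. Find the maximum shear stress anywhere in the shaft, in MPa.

274 MPa

ω = 2π·11.5 = 72.26 rad/s, so T = P/ω = 126×10³ / 72.26 = 1744 N·m.
Under the same torque, τ_max = 16T/(πd³) is largest where d is smallest — segment BC (d = 31.9 mm).
τ_max = 16·1744/(π·(0.0319)³) = 2.736×10^8 Pa.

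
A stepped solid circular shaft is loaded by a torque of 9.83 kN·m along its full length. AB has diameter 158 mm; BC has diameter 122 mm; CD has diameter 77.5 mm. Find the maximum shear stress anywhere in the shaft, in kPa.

108000 kPa

Under the same torque, τ_max = 16T/(πd³) is largest where d is smallest — segment CD (d = 77.5 mm).
τ_max = 16·9830/(π·(0.0775)³) = 1.076×10^8 Pa.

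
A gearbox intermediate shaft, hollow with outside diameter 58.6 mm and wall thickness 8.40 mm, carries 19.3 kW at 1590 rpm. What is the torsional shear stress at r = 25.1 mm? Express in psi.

ω = 2π·1590/60 = 166.5 rad/s, so T = P/ω = 19.3×10³ / 166.5 = 115.9 N·m.
J = π(d_o⁴ − d_i⁴)/32 = π(0.0586⁴ − 0.0418⁴)/32 = 8.580×10^-7 m⁴.
Shear stress varies linearly with radius: τ = T·r/J = 115.9 × 0.0251 / 8.580×10^-7 = 3.391×10^6 Pa.

492 psi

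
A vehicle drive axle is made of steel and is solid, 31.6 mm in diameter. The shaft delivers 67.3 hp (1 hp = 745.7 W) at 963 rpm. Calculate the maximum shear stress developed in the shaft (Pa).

ω = 2π·963/60 = 100.8 rad/s, so T = P/ω = 67.3×745.7 / 100.8 = 497.7 N·m.
J = πd⁴/32 = π(0.0316)⁴/32 = 9.789×10^-8 m⁴.
τ_max = T·r/J = 497.7 × 0.0158 / 9.789×10^-8 = 8.032×10^7 Pa.

8.03e7 Pa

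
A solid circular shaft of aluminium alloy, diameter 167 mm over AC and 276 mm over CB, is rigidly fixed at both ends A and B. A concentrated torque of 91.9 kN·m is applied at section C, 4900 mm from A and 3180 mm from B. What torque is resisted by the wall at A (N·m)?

Compatibility: T_A·a/J_AC = T_B·b/J_CB with T_A + T_B = T₀.
J_AC = 7.64×10^-5 m⁴, J_CB = 5.70×10^-4 m⁴, so T_A = T₀·(J_AC/a)/((J_AC/a)+(J_CB/b)) = 7354 N·m, T_B = 84550 N·m.

7350 N·m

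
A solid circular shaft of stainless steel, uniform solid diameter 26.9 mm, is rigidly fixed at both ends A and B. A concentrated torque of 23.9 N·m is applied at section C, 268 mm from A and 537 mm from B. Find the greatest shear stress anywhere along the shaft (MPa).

4.17 MPa

With uniform GJ and both ends fixed, compatibility θ_AC = θ_CB gives T_A·a = T_B·b, together with T_A + T_B = T₀.
T_A = T₀·b/(a+b) = 23.90·537/805.0 = 15.94 N·m; T_B = 7.957 N·m.
τ in each portion: τ_AC = 4.17×10^6 Pa, τ_CB = 2.08×10^6 Pa; maximum is in AC.
τ_max = T_AC·r/J = 15.94·0.0135/5.14×10^-8 = 4.171×10^6 Pa.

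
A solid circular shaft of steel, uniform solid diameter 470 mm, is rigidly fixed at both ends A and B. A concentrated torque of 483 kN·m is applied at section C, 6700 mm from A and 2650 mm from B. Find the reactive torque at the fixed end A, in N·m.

With uniform GJ and both ends fixed, compatibility θ_AC = θ_CB gives T_A·a = T_B·b, together with T_A + T_B = T₀.
T_A = T₀·b/(a+b) = 483000·2650/9350 = 136900 N·m; T_B = 346100 N·m.

137000 N·m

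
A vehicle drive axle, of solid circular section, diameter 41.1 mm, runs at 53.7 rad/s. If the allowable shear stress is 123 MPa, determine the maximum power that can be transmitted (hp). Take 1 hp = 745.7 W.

121 hp

J = πd⁴/32 = π(0.0411)⁴/32 = 2.801×10^-7 m⁴.
T_max = τ_allow·J/r = 1.23×10^8 × 2.801×10^-7 / 0.0206 = 1677 N·m.
ω = 53.7 rad/s, so P_max = T_max·ω = 9.004×10^4 W.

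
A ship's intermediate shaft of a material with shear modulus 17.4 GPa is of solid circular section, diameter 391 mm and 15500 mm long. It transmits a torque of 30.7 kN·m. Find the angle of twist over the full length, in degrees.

J = πd⁴/32 = π(0.391)⁴/32 = 2.295×10^-3 m⁴.
θ = T·L/(G·J) = 30700 × 15.5 / (17.4×10⁹ × 2.295×10^-3) = 0.01192 rad.

0.683°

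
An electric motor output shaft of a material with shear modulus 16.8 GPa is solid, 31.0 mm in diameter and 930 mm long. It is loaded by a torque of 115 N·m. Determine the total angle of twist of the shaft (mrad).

70.2 mrad

J = πd⁴/32 = π(0.0310)⁴/32 = 9.067×10^-8 m⁴.
θ = T·L/(G·J) = 115.0 × 0.930 / (16.8×10⁹ × 9.067×10^-8) = 0.07021 rad.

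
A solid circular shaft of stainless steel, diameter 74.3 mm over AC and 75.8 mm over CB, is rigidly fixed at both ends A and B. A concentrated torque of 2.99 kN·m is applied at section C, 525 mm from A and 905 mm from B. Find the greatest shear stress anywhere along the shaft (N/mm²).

Compatibility: T_A·a/J_AC = T_B·b/J_CB with T_A + T_B = T₀.
J_AC = 2.99×10^-6 m⁴, J_CB = 3.24×10^-6 m⁴, so T_A = T₀·(J_AC/a)/((J_AC/a)+(J_CB/b)) = 1836 N·m, T_B = 1154 N·m.
τ in each portion: τ_AC = 2.28×10^7 Pa, τ_CB = 1.35×10^7 Pa; maximum is in AC.
τ_max = T_AC·r/J = 1836·0.0371/2.99×10^-6 = 2.280×10^7 Pa.

22.8 N/mm²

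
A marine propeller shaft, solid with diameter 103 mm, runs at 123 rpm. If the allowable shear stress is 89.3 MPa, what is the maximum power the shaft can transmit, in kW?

J = πd⁴/32 = π(0.103)⁴/32 = 1.105×10^-5 m⁴.
T_max = τ_allow·J/r = 8.93×10^7 × 1.105×10^-5 / 0.0515 = 19160 N·m.
ω = 2π·123/60 = 12.88 rad/s, so P_max = T_max·ω = 2.468×10^5 W.

247 kW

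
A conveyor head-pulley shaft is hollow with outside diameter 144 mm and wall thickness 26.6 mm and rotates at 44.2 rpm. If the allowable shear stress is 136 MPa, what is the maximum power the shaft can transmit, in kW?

J = π(d_o⁴ − d_i⁴)/32 = π(0.144⁴ − 0.0908⁴)/32 = 3.554×10^-5 m⁴.
T_max = τ_allow·J/r = 1.36×10^8 × 3.554×10^-5 / 0.0720 = 67130 N·m.
ω = 2π·44.2/60 = 4.629 rad/s, so P_max = T_max·ω = 3.107×10^5 W.

311 kW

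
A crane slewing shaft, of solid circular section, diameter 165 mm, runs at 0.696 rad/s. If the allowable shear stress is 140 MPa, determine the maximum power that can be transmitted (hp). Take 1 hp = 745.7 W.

J = πd⁴/32 = π(0.165)⁴/32 = 7.277×10^-5 m⁴.
T_max = τ_allow·J/r = 1.40×10^8 × 7.277×10^-5 / 0.0825 = 123500 N·m.
ω = 0.696 rad/s, so P_max = T_max·ω = 8.594×10^4 W.

115 hp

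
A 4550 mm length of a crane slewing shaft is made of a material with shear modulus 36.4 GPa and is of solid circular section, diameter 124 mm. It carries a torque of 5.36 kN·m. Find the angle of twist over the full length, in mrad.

28.9 mrad

J = πd⁴/32 = π(0.124)⁴/32 = 2.321×10^-5 m⁴.
θ = T·L/(G·J) = 5360 × 4.55 / (36.4×10⁹ × 2.321×10^-5) = 0.02887 rad.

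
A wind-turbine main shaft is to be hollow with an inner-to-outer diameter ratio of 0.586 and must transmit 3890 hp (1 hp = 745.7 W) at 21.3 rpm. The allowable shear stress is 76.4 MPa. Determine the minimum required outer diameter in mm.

461 mm

ω = 2π·21.3/60 = 2.231 rad/s, so T = P/ω = 3890×745.7 / 2.231 = 1.300e6 N·m.
For a hollow shaft with d_i/d_o = 0.586: τ_max = 16T/(π d_o³ (1−k⁴)), so d_o = [16T/(π τ_allow (1−k⁴))]^(1/3) = [16·1.300e6/(π·7.64×10^7·0.8821)]^(1/3) = 0.4615 m.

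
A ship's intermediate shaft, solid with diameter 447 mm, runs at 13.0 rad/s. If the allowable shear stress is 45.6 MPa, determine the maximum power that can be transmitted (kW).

J = πd⁴/32 = π(0.447)⁴/32 = 3.919×10^-3 m⁴.
T_max = τ_allow·J/r = 4.56×10^7 × 3.919×10^-3 / 0.224 = 799700 N·m.
ω = 13.0 rad/s, so P_max = T_max·ω = 1.040×10^7 W.

10400 kW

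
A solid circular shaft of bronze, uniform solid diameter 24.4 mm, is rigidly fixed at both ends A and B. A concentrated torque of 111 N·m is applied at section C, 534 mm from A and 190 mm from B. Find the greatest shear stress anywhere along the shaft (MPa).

28.7 MPa

With uniform GJ and both ends fixed, compatibility θ_AC = θ_CB gives T_A·a = T_B·b, together with T_A + T_B = T₀.
T_A = T₀·b/(a+b) = 111.0·190/724.0 = 29.13 N·m; T_B = 81.87 N·m.
τ in each portion: τ_AC = 1.02×10^7 Pa, τ_CB = 2.87×10^7 Pa; maximum is in CB.
τ_max = T_CB·r/J = 81.87·0.0122/3.48×10^-8 = 2.870×10^7 Pa.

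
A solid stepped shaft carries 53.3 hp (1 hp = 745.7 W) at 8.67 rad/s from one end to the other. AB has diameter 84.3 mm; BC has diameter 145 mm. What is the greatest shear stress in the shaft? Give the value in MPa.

ω = 8.67 rad/s, so T = P/ω = 53.3×745.7 / 8.670 = 4584 N·m.
Under the same torque, τ_max = 16T/(πd³) is largest where d is smallest — segment AB (d = 84.3 mm).
τ_max = 16·4584/(π·(0.0843)³) = 3.897×10^7 Pa.

39.0 MPa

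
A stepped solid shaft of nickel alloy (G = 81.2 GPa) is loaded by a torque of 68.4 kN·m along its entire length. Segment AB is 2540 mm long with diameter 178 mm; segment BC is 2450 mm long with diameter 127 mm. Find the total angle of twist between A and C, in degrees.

J_AB = π(0.178)⁴/32 = 9.86×10^-5 m⁴; J_BC = π(0.127)⁴/32 = 2.55×10^-5 m⁴.
θ = (T/G)·Σ L_i/J_i = (68400/81.2×10⁹)·(2.54/9.86×10^-5 + 2.45/2.55×10^-5) = 0.1025 rad.

5.87°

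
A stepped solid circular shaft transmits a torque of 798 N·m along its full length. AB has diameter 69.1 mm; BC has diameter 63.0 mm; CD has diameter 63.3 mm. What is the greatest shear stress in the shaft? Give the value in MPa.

16.3 MPa

Under the same torque, τ_max = 16T/(πd³) is largest where d is smallest — segment BC (d = 63.0 mm).
τ_max = 16·798.0/(π·(0.0630)³) = 1.625×10^7 Pa.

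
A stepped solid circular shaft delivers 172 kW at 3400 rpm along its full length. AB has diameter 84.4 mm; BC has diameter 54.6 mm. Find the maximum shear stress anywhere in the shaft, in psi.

2190 psi

ω = 2π·3400/60 = 356.0 rad/s, so T = P/ω = 172×10³ / 356.0 = 483.1 N·m.
Under the same torque, τ_max = 16T/(πd³) is largest where d is smallest — segment BC (d = 54.6 mm).
τ_max = 16·483.1/(π·(0.0546)³) = 1.512×10^7 Pa.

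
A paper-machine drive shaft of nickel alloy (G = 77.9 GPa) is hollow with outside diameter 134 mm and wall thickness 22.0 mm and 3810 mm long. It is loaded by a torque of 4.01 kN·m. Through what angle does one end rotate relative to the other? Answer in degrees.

J = π(d_o⁴ − d_i⁴)/32 = π(0.134⁴ − 0.0900⁴)/32 = 2.521×10^-5 m⁴.
θ = T·L/(G·J) = 4010 × 3.81 / (77.9×10⁹ × 2.521×10^-5) = 7.779×10^-3 rad.

0.446°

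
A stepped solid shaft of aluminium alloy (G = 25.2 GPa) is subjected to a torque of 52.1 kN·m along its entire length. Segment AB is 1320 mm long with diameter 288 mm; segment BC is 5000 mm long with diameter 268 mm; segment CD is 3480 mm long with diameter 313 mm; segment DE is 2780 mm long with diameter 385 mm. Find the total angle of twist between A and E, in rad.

J_AB = π(0.288)⁴/32 = 6.75×10^-4 m⁴; J_BC = π(0.268)⁴/32 = 5.06×10^-4 m⁴; J_CD = π(0.313)⁴/32 = 9.42×10^-4 m⁴; J_DE = π(0.385)⁴/32 = 2.16×10^-3 m⁴.
θ = (T/G)·Σ L_i/J_i = (52100/25.2×10⁹)·(1.32/6.75×10^-4 + 5.00/5.06×10^-4 + 3.48/9.42×10^-4 + 2.78/2.16×10^-3) = 0.03475 rad.

0.0348 rad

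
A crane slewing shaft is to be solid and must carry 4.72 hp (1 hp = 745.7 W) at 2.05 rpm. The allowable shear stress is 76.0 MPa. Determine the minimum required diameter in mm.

103 mm

ω = 2π·2.05/60 = 0.2147 rad/s, so T = P/ω = 4.72×745.7 / 0.2147 = 16400 N·m.
For a solid shaft τ_max = 16T/(πd³), so d = (16T/(π τ_allow))^(1/3) = (16·16400/(π·7.60×10^7))^(1/3) = 0.1032 m.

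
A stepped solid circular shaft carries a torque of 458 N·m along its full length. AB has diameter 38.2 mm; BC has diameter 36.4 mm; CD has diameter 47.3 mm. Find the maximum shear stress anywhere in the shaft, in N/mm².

48.4 N/mm²

Under the same torque, τ_max = 16T/(πd³) is largest where d is smallest — segment BC (d = 36.4 mm).
τ_max = 16·458.0/(π·(0.0364)³) = 4.837×10^7 Pa.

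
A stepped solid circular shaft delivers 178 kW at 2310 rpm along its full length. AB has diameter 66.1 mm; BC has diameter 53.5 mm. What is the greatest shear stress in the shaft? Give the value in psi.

3550 psi

ω = 2π·2310/60 = 241.9 rad/s, so T = P/ω = 178×10³ / 241.9 = 735.8 N·m.
Under the same torque, τ_max = 16T/(πd³) is largest where d is smallest — segment BC (d = 53.5 mm).
τ_max = 16·735.8/(π·(0.0535)³) = 2.447×10^7 Pa.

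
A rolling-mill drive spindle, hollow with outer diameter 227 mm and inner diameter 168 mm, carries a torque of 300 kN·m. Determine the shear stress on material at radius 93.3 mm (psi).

22200 psi

J = π(d_o⁴ − d_i⁴)/32 = π(0.227⁴ − 0.168⁴)/32 = 1.825×10^-4 m⁴.
Shear stress varies linearly with radius: τ = T·r/J = 300000 × 0.0933 / 1.825×10^-4 = 1.534×10^8 Pa.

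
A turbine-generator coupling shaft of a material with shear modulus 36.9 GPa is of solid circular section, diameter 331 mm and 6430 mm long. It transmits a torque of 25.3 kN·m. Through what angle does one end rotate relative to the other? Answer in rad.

0.00374 rad

J = πd⁴/32 = π(0.331)⁴/32 = 1.178×10^-3 m⁴.
θ = T·L/(G·J) = 25300 × 6.43 / (36.9×10⁹ × 1.178×10^-3) = 3.741×10^-3 rad.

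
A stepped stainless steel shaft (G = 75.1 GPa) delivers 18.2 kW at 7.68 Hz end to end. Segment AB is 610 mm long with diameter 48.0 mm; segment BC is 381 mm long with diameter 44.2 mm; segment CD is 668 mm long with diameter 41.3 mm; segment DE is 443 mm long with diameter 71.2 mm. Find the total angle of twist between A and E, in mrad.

23.6 mrad

ω = 2π·7.68 = 48.25 rad/s, so T = P/ω = 18.2×10³ / 48.25 = 377.2 N·m.
J_AB = π(0.0480)⁴/32 = 5.21×10^-7 m⁴; J_BC = π(0.0442)⁴/32 = 3.75×10^-7 m⁴; J_CD = π(0.0413)⁴/32 = 2.86×10^-7 m⁴; J_DE = π(0.0712)⁴/32 = 2.52×10^-6 m⁴.
θ = (T/G)·Σ L_i/J_i = (377.2/75.1×10⁹)·(0.610/5.21×10^-7 + 0.381/3.75×10^-7 + 0.668/2.86×10^-7 + 0.443/2.52×10^-6) = 0.02361 rad.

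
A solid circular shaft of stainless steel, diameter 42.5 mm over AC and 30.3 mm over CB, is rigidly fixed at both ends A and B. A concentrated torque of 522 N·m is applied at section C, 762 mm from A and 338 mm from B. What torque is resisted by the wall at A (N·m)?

330 N·m

Compatibility: T_A·a/J_AC = T_B·b/J_CB with T_A + T_B = T₀.
J_AC = 3.20×10^-7 m⁴, J_CB = 8.28×10^-8 m⁴, so T_A = T₀·(J_AC/a)/((J_AC/a)+(J_CB/b)) = 329.9 N·m, T_B = 192.1 N·m.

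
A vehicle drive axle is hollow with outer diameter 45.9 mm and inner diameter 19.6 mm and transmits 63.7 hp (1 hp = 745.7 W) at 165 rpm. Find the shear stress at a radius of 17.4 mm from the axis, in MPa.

114 MPa

ω = 2π·165/60 = 17.28 rad/s, so T = P/ω = 63.7×745.7 / 17.28 = 2749 N·m.
J = π(d_o⁴ − d_i⁴)/32 = π(0.0459⁴ − 0.0196⁴)/32 = 4.213×10^-7 m⁴.
Shear stress varies linearly with radius: τ = T·r/J = 2749 × 0.0174 / 4.213×10^-7 = 1.135×10^8 Pa.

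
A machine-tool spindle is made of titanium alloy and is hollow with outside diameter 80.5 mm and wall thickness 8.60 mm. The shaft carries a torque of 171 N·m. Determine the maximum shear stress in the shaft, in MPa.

2.70 MPa

J = π(d_o⁴ − d_i⁴)/32 = π(0.0805⁴ − 0.0633⁴)/32 = 2.547×10^-6 m⁴.
τ_max = T·r/J = 171.0 × 0.0403 / 2.547×10^-6 = 2.703×10^6 Pa.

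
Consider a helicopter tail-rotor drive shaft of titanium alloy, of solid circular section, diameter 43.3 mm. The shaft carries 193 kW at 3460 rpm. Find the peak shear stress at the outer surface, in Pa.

3.34e7 Pa

ω = 2π·3460/60 = 362.3 rad/s, so T = P/ω = 193×10³ / 362.3 = 532.7 N·m.
J = πd⁴/32 = π(0.0433)⁴/32 = 3.451×10^-7 m⁴.
τ_max = T·r/J = 532.7 × 0.0216 / 3.451×10^-7 = 3.342×10^7 Pa.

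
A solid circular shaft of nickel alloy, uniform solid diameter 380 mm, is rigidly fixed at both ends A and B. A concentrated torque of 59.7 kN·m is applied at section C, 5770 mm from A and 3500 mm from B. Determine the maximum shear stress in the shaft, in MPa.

3.45 MPa

With uniform GJ and both ends fixed, compatibility θ_AC = θ_CB gives T_A·a = T_B·b, together with T_A + T_B = T₀.
T_A = T₀·b/(a+b) = 59700·3500/9270 = 22540 N·m; T_B = 37160 N·m.
τ in each portion: τ_AC = 2.09×10^6 Pa, τ_CB = 3.45×10^6 Pa; maximum is in CB.
τ_max = T_CB·r/J = 37160·0.190/2.05×10^-3 = 3.449×10^6 Pa.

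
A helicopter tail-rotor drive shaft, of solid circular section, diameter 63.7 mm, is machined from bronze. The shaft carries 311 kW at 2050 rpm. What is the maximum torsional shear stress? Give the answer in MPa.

28.5 MPa

ω = 2π·2050/60 = 214.7 rad/s, so T = P/ω = 311×10³ / 214.7 = 1449 N·m.
J = πd⁴/32 = π(0.0637)⁴/32 = 1.616×10^-6 m⁴.
τ_max = T·r/J = 1449 × 0.0319 / 1.616×10^-6 = 2.854×10^7 Pa.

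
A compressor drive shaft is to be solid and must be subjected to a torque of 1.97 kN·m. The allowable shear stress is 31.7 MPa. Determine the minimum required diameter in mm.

For a solid shaft τ_max = 16T/(πd³), so d = (16T/(π τ_allow))^(1/3) = (16·1970/(π·3.17×10^7))^(1/3) = 0.06815 m.

68.1 mm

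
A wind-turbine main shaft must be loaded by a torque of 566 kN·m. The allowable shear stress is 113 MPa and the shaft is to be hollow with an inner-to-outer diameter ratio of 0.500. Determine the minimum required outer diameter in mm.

301 mm

For a hollow shaft with d_i/d_o = 0.500: τ_max = 16T/(π d_o³ (1−k⁴)), so d_o = [16T/(π τ_allow (1−k⁴))]^(1/3) = [16·566000/(π·1.13×10^8·0.9375)]^(1/3) = 0.3008 m.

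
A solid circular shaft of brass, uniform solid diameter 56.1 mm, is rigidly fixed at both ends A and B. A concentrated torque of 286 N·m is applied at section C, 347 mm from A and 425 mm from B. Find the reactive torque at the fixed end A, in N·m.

157 N·m

With uniform GJ and both ends fixed, compatibility θ_AC = θ_CB gives T_A·a = T_B·b, together with T_A + T_B = T₀.
T_A = T₀·b/(a+b) = 286.0·425/772.0 = 157.4 N·m; T_B = 128.6 N·m.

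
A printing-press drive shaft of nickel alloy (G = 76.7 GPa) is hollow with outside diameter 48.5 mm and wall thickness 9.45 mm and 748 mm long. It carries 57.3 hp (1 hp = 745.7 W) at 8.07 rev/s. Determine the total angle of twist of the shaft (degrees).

1.01°

ω = 2π·8.07 = 50.71 rad/s, so T = P/ω = 57.3×745.7 / 50.71 = 842.7 N·m.
J = π(d_o⁴ − d_i⁴)/32 = π(0.0485⁴ − 0.0296⁴)/32 = 4.678×10^-7 m⁴.
θ = T·L/(G·J) = 842.7 × 0.748 / (76.7×10⁹ × 4.678×10^-7) = 0.01757 rad.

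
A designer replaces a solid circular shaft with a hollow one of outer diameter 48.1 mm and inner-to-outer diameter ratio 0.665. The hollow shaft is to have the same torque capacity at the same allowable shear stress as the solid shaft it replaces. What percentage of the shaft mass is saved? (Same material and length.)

35.5 %

Equal τ_max and T ⇒ the solid shaft needs d_s³ = d_o³(1−k⁴), so d_s = 48.1·(1−0.665⁴)^(1/3) = 44.73 mm.
Area ratio A_h/A_s = d_o²(1−k²)/d_s² = (1−k²)/(1−k⁴)^(2/3) = 0.6449.
Mass saving = 1 − 0.6449 = 35.5 %.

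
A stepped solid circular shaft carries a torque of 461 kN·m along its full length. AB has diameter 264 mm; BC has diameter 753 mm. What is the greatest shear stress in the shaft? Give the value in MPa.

Under the same torque, τ_max = 16T/(πd³) is largest where d is smallest — segment AB (d = 264 mm).
τ_max = 16·461000/(π·(0.264)³) = 1.276×10^8 Pa.

128 MPa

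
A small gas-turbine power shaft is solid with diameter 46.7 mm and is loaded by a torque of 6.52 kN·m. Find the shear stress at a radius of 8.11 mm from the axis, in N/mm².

J = πd⁴/32 = π(0.0467)⁴/32 = 4.669×10^-7 m⁴.
Shear stress varies linearly with radius: τ = T·r/J = 6520 × 0.00811 / 4.669×10^-7 = 1.132×10^8 Pa.

113 N/mm²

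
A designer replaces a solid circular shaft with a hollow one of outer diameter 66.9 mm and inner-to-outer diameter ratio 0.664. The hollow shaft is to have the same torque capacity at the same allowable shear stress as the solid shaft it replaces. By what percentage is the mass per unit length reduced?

35.4 %

Equal τ_max and T ⇒ the solid shaft needs d_s³ = d_o³(1−k⁴), so d_s = 66.9·(1−0.664⁴)^(1/3) = 62.25 mm.
Area ratio A_h/A_s = d_o²(1−k²)/d_s² = (1−k²)/(1−k⁴)^(2/3) = 0.6458.
Mass saving = 1 − 0.6458 = 35.4 %.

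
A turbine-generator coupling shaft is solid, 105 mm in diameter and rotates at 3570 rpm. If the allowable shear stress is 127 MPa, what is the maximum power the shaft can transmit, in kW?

J = πd⁴/32 = π(0.105)⁴/32 = 1.193×10^-5 m⁴.
T_max = τ_allow·J/r = 1.27×10^8 × 1.193×10^-5 / 0.0525 = 28870 N·m.
ω = 2π·3570/60 = 373.8 rad/s, so P_max = T_max·ω = 1.079×10^7 W.

10800 kW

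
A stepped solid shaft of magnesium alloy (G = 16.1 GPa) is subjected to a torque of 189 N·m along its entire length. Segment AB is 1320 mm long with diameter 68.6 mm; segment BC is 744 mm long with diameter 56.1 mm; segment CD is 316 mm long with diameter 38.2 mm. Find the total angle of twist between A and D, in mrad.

33.9 mrad

J_AB = π(0.0686)⁴/32 = 2.17×10^-6 m⁴; J_BC = π(0.0561)⁴/32 = 9.72×10^-7 m⁴; J_CD = π(0.0382)⁴/32 = 2.09×10^-7 m⁴.
θ = (T/G)·Σ L_i/J_i = (189.0/16.1×10⁹)·(1.32/2.17×10^-6 + 0.744/9.72×10^-7 + 0.316/2.09×10^-7) = 0.03385 rad.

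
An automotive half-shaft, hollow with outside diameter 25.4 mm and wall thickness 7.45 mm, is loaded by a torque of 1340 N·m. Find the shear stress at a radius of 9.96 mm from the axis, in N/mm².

336 N/mm²

J = π(d_o⁴ − d_i⁴)/32 = π(0.0254⁴ − 0.0105⁴)/32 = 3.967×10^-8 m⁴.
Shear stress varies linearly with radius: τ = T·r/J = 1340 × 0.00996 / 3.967×10^-8 = 3.364×10^8 Pa.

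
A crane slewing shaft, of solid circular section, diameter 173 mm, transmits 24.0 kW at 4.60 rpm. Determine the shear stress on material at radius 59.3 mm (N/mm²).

33.6 N/mm²

ω = 2π·4.60/60 = 0.4817 rad/s, so T = P/ω = 24.0×10³ / 0.4817 = 49820 N·m.
J = πd⁴/32 = π(0.173)⁴/32 = 8.794×10^-5 m⁴.
Shear stress varies linearly with radius: τ = T·r/J = 49820 × 0.0593 / 8.794×10^-5 = 3.360×10^7 Pa.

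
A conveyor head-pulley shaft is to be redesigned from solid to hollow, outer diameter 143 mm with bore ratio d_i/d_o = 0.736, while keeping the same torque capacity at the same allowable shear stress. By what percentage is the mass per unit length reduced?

Equal τ_max and T ⇒ the solid shaft needs d_s³ = d_o³(1−k⁴), so d_s = 143·(1−0.736⁴)^(1/3) = 127.4 mm.
Area ratio A_h/A_s = d_o²(1−k²)/d_s² = (1−k²)/(1−k⁴)^(2/3) = 0.5777.
Mass saving = 1 − 0.5777 = 42.2 %.

42.2 %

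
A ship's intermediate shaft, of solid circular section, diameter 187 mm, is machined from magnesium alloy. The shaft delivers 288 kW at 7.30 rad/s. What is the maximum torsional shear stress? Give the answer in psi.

4460 psi

ω = 7.30 rad/s, so T = P/ω = 288×10³ / 7.300 = 39450 N·m.
J = πd⁴/32 = π(0.187)⁴/32 = 1.201×10^-4 m⁴.
τ_max = T·r/J = 39450 × 0.0935 / 1.201×10^-4 = 3.073×10^7 Pa.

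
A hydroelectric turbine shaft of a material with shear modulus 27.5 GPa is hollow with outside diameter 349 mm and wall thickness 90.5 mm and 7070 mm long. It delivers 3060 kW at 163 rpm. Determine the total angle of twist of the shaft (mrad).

33.4 mrad

ω = 2π·163/60 = 17.07 rad/s, so T = P/ω = 3060×10³ / 17.07 = 179300 N·m.
J = π(d_o⁴ − d_i⁴)/32 = π(0.349⁴ − 0.168⁴)/32 = 1.378×10^-3 m⁴.
θ = T·L/(G·J) = 179300 × 7.07 / (27.5×10⁹ × 1.378×10^-3) = 0.03344 rad.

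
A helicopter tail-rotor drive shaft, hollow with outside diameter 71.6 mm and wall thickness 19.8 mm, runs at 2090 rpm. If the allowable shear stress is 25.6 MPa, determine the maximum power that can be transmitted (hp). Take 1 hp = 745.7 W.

520 hp

J = π(d_o⁴ − d_i⁴)/32 = π(0.0716⁴ − 0.0320⁴)/32 = 2.477×10^-6 m⁴.
T_max = τ_allow·J/r = 2.56×10^7 × 2.477×10^-6 / 0.0358 = 1771 N·m.
ω = 2π·2090/60 = 218.9 rad/s, so P_max = T_max·ω = 3.877×10^5 W.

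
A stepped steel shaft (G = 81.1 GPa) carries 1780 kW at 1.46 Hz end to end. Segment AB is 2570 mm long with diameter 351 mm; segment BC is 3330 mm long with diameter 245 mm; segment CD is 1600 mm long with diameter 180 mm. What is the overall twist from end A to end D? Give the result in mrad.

ω = 2π·1.46 = 9.173 rad/s, so T = P/ω = 1780×10³ / 9.173 = 194000 N·m.
J_AB = π(0.351)⁴/32 = 1.49×10^-3 m⁴; J_BC = π(0.245)⁴/32 = 3.54×10^-4 m⁴; J_CD = π(0.180)⁴/32 = 1.03×10^-4 m⁴.
θ = (T/G)·Σ L_i/J_i = (194000/81.1×10⁹)·(2.57/1.49×10^-3 + 3.33/3.54×10^-4 + 1.60/1.03×10^-4) = 0.06380 rad.

63.8 mrad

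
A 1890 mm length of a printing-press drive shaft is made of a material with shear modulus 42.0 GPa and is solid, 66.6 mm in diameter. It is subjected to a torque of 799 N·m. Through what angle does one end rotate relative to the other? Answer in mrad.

J = πd⁴/32 = π(0.0666)⁴/32 = 1.932×10^-6 m⁴.
θ = T·L/(G·J) = 799.0 × 1.89 / (42.0×10⁹ × 1.932×10^-6) = 0.01861 rad.

18.6 mrad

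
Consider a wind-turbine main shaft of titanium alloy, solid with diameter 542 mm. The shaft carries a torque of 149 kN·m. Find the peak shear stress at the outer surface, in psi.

J = πd⁴/32 = π(0.542)⁴/32 = 8.472×10^-3 m⁴.
τ_max = T·r/J = 149000 × 0.271 / 8.472×10^-3 = 4.766×10^6 Pa.

691 psi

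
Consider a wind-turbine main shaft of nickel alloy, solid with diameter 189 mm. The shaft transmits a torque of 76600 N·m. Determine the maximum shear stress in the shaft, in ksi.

8.38 ksi

J = πd⁴/32 = π(0.189)⁴/32 = 1.253×10^-4 m⁴.
τ_max = T·r/J = 76600 × 0.0945 / 1.253×10^-4 = 5.778×10^7 Pa.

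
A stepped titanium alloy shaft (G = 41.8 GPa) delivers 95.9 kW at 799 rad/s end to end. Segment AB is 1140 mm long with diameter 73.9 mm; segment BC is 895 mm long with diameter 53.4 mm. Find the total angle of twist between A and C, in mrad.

ω = 799 rad/s, so T = P/ω = 95.9×10³ / 799.0 = 120.0 N·m.
J_AB = π(0.0739)⁴/32 = 2.93×10^-6 m⁴; J_BC = π(0.0534)⁴/32 = 7.98×10^-7 m⁴.
θ = (T/G)·Σ L_i/J_i = (120.0/41.8×10⁹)·(1.14/2.93×10^-6 + 0.895/7.98×10^-7) = 4.337×10^-3 rad.

4.34 mrad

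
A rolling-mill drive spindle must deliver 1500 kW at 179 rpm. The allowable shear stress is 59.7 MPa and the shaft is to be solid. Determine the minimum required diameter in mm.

190 mm

ω = 2π·179/60 = 18.74 rad/s, so T = P/ω = 1500×10³ / 18.74 = 80020 N·m.
For a solid shaft τ_max = 16T/(πd³), so d = (16T/(π τ_allow))^(1/3) = (16·80020/(π·5.97×10^7))^(1/3) = 0.1897 m.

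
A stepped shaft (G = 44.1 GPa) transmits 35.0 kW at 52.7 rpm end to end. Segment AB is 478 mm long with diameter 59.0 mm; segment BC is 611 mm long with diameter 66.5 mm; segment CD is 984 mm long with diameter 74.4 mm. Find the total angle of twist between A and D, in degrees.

8.63°

ω = 2π·52.7/60 = 5.519 rad/s, so T = P/ω = 35.0×10³ / 5.519 = 6342 N·m.
J_AB = π(0.0590)⁴/32 = 1.19×10^-6 m⁴; J_BC = π(0.0665)⁴/32 = 1.92×10^-6 m⁴; J_CD = π(0.0744)⁴/32 = 3.01×10^-6 m⁴.
θ = (T/G)·Σ L_i/J_i = (6342/44.1×10⁹)·(0.478/1.19×10^-6 + 0.611/1.92×10^-6 + 0.984/3.01×10^-6) = 0.1506 rad.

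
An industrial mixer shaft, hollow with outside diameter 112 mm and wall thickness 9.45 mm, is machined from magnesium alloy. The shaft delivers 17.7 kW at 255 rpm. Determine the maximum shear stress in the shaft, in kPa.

4600 kPa

ω = 2π·255/60 = 26.70 rad/s, so T = P/ω = 17.7×10³ / 26.70 = 662.8 N·m.
J = π(d_o⁴ − d_i⁴)/32 = π(0.112⁴ − 0.0931⁴)/32 = 8.072×10^-6 m⁴.
τ_max = T·r/J = 662.8 × 0.0560 / 8.072×10^-6 = 4.598×10^6 Pa.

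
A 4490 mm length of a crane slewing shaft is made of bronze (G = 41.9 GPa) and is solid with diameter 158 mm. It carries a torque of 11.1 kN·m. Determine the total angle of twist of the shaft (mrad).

19.4 mrad

J = πd⁴/32 = π(0.158)⁴/32 = 6.118×10^-5 m⁴.
θ = T·L/(G·J) = 11100 × 4.49 / (41.9×10⁹ × 6.118×10^-5) = 0.01944 rad.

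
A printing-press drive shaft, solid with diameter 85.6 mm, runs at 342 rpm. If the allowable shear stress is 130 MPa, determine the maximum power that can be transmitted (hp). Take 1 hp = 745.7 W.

J = πd⁴/32 = π(0.0856)⁴/32 = 5.271×10^-6 m⁴.
T_max = τ_allow·J/r = 1.30×10^8 × 5.271×10^-6 / 0.0428 = 16010 N·m.
ω = 2π·342/60 = 35.81 rad/s, so P_max = T_max·ω = 5.734×10^5 W.

769 hp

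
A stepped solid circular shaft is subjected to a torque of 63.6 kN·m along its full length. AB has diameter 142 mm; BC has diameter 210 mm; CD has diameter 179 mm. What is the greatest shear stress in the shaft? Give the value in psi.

Under the same torque, τ_max = 16T/(πd³) is largest where d is smallest — segment AB (d = 142 mm).
τ_max = 16·63600/(π·(0.142)³) = 1.131×10^8 Pa.

16400 psi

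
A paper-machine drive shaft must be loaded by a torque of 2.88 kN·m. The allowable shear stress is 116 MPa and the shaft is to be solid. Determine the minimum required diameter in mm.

For a solid shaft τ_max = 16T/(πd³), so d = (16T/(π τ_allow))^(1/3) = (16·2880/(π·1.16×10^8))^(1/3) = 0.05019 m.

50.2 mm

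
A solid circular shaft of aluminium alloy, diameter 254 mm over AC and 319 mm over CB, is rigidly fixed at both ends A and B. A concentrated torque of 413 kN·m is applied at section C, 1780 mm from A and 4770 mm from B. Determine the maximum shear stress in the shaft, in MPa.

Compatibility: T_A·a/J_AC = T_B·b/J_CB with T_A + T_B = T₀.
J_AC = 4.09×10^-4 m⁴, J_CB = 1.02×10^-3 m⁴, so T_A = T₀·(J_AC/a)/((J_AC/a)+(J_CB/b)) = 214200 N·m, T_B = 198800 N·m.
τ in each portion: τ_AC = 6.66×10^7 Pa, τ_CB = 3.12×10^7 Pa; maximum is in AC.
τ_max = T_AC·r/J = 214200·0.127/4.09×10^-4 = 6.656×10^7 Pa.

66.6 MPa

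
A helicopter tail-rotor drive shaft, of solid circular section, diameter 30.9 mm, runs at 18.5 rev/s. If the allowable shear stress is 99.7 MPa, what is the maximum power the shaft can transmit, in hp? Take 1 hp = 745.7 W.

90.0 hp

J = πd⁴/32 = π(0.0309)⁴/32 = 8.950×10^-8 m⁴.
T_max = τ_allow·J/r = 9.97×10^7 × 8.950×10^-8 / 0.0154 = 577.6 N·m.
ω = 2π·18.5 = 116.2 rad/s, so P_max = T_max·ω = 6.714×10^4 W.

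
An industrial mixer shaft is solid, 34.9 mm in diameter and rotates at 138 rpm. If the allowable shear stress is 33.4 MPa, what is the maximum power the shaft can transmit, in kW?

J = πd⁴/32 = π(0.0349)⁴/32 = 1.456×10^-7 m⁴.
T_max = τ_allow·J/r = 3.34×10^7 × 1.456×10^-7 / 0.0175 = 278.8 N·m.
ω = 2π·138/60 = 14.45 rad/s, so P_max = T_max·ω = 4029 W.

4.03 kW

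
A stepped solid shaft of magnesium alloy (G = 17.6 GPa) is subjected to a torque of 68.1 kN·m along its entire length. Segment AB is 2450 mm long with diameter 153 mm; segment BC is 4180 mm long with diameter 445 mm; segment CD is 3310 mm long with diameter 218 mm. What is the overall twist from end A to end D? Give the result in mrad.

238 mrad

J_AB = π(0.153)⁴/32 = 5.38×10^-5 m⁴; J_BC = π(0.445)⁴/32 = 3.85×10^-3 m⁴; J_CD = π(0.218)⁴/32 = 2.22×10^-4 m⁴.
θ = (T/G)·Σ L_i/J_i = (68100/17.6×10⁹)·(2.45/5.38×10^-5 + 4.18/3.85×10^-3 + 3.31/2.22×10^-4) = 0.2382 rad.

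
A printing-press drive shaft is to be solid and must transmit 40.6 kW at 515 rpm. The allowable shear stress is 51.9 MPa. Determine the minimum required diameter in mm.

ω = 2π·515/60 = 53.93 rad/s, so T = P/ω = 40.6×10³ / 53.93 = 752.8 N·m.
For a solid shaft τ_max = 16T/(πd³), so d = (16T/(π τ_allow))^(1/3) = (16·752.8/(π·5.19×10^7))^(1/3) = 0.04196 m.

42.0 mm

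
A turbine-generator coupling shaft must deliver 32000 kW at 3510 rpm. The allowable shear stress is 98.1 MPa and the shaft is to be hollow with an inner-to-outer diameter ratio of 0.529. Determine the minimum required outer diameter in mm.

170 mm

ω = 2π·3510/60 = 367.6 rad/s, so T = P/ω = 32000×10³ / 367.6 = 87060 N·m.
For a hollow shaft with d_i/d_o = 0.529: τ_max = 16T/(π d_o³ (1−k⁴)), so d_o = [16T/(π τ_allow (1−k⁴))]^(1/3) = [16·87060/(π·9.81×10^7·0.9217)]^(1/3) = 0.1699 m.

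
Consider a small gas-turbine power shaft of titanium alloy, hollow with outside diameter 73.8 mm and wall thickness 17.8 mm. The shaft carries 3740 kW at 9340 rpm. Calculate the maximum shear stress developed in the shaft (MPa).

52.2 MPa

ω = 2π·9340/60 = 978.1 rad/s, so T = P/ω = 3740×10³ / 978.1 = 3824 N·m.
J = π(d_o⁴ − d_i⁴)/32 = π(0.0738⁴ − 0.0382⁴)/32 = 2.703×10^-6 m⁴.
τ_max = T·r/J = 3824 × 0.0369 / 2.703×10^-6 = 5.220×10^7 Pa.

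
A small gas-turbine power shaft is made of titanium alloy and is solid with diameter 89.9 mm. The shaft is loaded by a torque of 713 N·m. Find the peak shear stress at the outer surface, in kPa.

5000 kPa

J = πd⁴/32 = π(0.0899)⁴/32 = 6.413×10^-6 m⁴.
τ_max = T·r/J = 713.0 × 0.0450 / 6.413×10^-6 = 4.998×10^6 Pa.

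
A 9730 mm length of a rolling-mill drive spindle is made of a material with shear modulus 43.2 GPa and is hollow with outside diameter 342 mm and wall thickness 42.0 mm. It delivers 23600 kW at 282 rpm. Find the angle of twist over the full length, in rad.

ω = 2π·282/60 = 29.53 rad/s, so T = P/ω = 23600×10³ / 29.53 = 799200 N·m.
J = π(d_o⁴ − d_i⁴)/32 = π(0.342⁴ − 0.258⁴)/32 = 9.081×10^-4 m⁴.
θ = T·L/(G·J) = 799200 × 9.73 / (43.2×10⁹ × 9.081×10^-4) = 0.1982 rad.

0.198 rad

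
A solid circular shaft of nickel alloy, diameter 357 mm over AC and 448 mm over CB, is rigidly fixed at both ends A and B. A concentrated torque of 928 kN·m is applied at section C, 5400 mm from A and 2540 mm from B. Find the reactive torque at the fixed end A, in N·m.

Compatibility: T_A·a/J_AC = T_B·b/J_CB with T_A + T_B = T₀.
J_AC = 1.59×10^-3 m⁴, J_CB = 3.95×10^-3 m⁴, so T_A = T₀·(J_AC/a)/((J_AC/a)+(J_CB/b)) = 148000 N·m, T_B = 780000 N·m.

148000 N·m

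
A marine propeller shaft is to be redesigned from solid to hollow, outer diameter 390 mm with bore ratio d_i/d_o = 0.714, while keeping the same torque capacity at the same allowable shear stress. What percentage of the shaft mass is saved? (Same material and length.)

40.1 %

Equal τ_max and T ⇒ the solid shaft needs d_s³ = d_o³(1−k⁴), so d_s = 390·(1−0.714⁴)^(1/3) = 352.8 mm.
Area ratio A_h/A_s = d_o²(1−k²)/d_s² = (1−k²)/(1−k⁴)^(2/3) = 0.5991.
Mass saving = 1 − 0.5991 = 40.1 %.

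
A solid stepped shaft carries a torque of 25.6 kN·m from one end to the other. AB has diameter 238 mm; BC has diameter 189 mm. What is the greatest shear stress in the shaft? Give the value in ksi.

Under the same torque, τ_max = 16T/(πd³) is largest where d is smallest — segment BC (d = 189 mm).
τ_max = 16·25600/(π·(0.189)³) = 1.931×10^7 Pa.

2.80 ksi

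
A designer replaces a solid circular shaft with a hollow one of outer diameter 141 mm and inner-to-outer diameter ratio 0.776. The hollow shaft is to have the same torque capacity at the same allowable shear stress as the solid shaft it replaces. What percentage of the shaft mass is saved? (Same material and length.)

Equal τ_max and T ⇒ the solid shaft needs d_s³ = d_o³(1−k⁴), so d_s = 141·(1−0.776⁴)^(1/3) = 121.3 mm.
Area ratio A_h/A_s = d_o²(1−k²)/d_s² = (1−k²)/(1−k⁴)^(2/3) = 0.5371.
Mass saving = 1 − 0.5371 = 46.3 %.

46.3 %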